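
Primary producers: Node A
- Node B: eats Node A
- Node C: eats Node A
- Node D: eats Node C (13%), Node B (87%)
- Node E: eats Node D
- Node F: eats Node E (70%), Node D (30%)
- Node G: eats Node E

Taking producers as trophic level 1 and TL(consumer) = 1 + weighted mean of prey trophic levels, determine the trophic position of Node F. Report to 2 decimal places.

4.70

Node B: 1 + 1 = 2
Node C: 1 + 1 = 2
Node D: 1 + (0.13×2 + 0.87×2) = 3
Node E: 1 + 3 = 4
Node F: 1 + (0.7×4 + 0.3×3) = 4.7
Node G: 1 + 4 = 5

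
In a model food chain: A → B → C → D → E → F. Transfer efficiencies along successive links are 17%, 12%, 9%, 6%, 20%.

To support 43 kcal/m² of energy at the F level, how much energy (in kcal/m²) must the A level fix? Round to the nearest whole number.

Cumulative transfer efficiency: 0.17 × 0.12 × 0.09 × 0.06 × 0.2 = 0.000022032
A energy = 43 / 0.000022032 = 1951707 kcal/m²

1951707 kcal/m²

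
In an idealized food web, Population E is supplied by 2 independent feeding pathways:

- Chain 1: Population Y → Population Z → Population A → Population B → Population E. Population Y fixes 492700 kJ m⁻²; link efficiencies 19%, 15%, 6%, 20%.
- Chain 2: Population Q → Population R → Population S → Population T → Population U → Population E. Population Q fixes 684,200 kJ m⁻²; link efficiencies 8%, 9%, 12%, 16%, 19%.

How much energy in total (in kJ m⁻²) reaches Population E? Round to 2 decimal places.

Chain 1: 492700 × 0.19 × 0.15 × 0.06 × 0.2 = 168.5034 kJ m⁻²
Chain 2: 684200 × 0.08 × 0.09 × 0.12 × 0.16 × 0.19 = 17.97092352 kJ m⁻²
Total at Population E: 168.5034 + 17.97092352 = 186.47432352 kJ m⁻²

186.47 kJ m⁻²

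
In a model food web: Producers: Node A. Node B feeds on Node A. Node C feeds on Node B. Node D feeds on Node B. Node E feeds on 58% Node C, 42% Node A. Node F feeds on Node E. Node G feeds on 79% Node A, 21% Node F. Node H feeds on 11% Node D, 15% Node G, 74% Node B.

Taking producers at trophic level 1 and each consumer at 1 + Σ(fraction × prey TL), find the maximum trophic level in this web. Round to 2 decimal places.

Node B: 1 + 1 = 2
Node C: 1 + 2 = 3
Node D: 1 + 2 = 3
Node E: 1 + (0.58×3 + 0.42×1) = 3.16
Node F: 1 + 3.16 = 4.16
Node G: 1 + (0.79×1 + 0.21×4.16) = 2.6636
Node H: 1 + (0.11×3 + 0.15×2.6636 + 0.74×2) = 3.20954

4.16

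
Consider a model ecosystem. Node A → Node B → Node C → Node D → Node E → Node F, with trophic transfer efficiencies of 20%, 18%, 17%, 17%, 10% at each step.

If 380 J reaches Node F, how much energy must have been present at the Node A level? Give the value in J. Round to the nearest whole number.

Cumulative transfer efficiency: 0.2 × 0.18 × 0.17 × 0.17 × 0.1 = 0.00010404
Node A energy = 380 / 0.00010404 = 3652441 J

3652441 J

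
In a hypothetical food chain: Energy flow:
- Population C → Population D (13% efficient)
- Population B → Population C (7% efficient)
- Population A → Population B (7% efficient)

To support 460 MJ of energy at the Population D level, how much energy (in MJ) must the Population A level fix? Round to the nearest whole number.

Cumulative transfer efficiency: 0.07 × 0.07 × 0.13 = 0.000637
Population A energy = 460 / 0.000637 = 722135 MJ

722135 MJ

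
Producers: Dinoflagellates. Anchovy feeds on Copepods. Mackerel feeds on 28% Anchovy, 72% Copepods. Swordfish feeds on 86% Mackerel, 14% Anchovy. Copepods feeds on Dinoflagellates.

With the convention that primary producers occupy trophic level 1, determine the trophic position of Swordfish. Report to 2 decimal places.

Copepods: 1 + 1 = 2
Anchovy: 1 + 2 = 3
Mackerel: 1 + (0.28×3 + 0.72×2) = 3.28
Swordfish: 1 + (0.86×3.28 + 0.14×3) = 4.2408

4.24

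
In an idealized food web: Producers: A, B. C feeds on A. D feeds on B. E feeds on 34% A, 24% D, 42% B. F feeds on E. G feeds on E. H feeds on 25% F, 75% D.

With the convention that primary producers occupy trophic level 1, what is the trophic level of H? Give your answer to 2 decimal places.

3.31

C: 1 + 1 = 2
D: 1 + 1 = 2
E: 1 + (0.34×1 + 0.24×2 + 0.42×1) = 2.24
F: 1 + 2.24 = 3.24
G: 1 + 2.24 = 3.24
H: 1 + (0.25×3.24 + 0.75×2) = 3.31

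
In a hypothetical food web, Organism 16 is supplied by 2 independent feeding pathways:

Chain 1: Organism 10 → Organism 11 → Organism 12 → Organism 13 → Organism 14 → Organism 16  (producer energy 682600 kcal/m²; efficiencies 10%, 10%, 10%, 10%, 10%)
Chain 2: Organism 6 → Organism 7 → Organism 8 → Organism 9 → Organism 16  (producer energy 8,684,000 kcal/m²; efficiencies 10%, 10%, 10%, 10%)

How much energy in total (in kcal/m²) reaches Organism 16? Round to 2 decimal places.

Chain 1: 682600 × 0.1 × 0.1 × 0.1 × 0.1 × 0.1 = 6.826 kcal/m²
Chain 2: 8684000 × 0.1 × 0.1 × 0.1 × 0.1 = 868.4 kcal/m²
Total at Organism 16: 6.826 + 868.4 = 875.226 kcal/m²

875.23 kcal/m²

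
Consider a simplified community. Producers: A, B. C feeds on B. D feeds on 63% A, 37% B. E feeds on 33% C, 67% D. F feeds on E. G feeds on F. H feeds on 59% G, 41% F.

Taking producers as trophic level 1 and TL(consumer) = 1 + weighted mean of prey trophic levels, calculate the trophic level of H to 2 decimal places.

C: 1 + 1 = 2
D: 1 + (0.63×1 + 0.37×1) = 2
E: 1 + (0.33×2 + 0.67×2) = 3
F: 1 + 3 = 4
G: 1 + 4 = 5
H: 1 + (0.59×5 + 0.41×4) = 5.59

5.59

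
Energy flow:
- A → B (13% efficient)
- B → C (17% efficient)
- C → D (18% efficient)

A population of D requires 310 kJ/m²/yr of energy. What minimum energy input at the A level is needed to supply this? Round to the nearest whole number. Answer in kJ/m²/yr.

Cumulative transfer efficiency: 0.13 × 0.17 × 0.18 = 0.003978
A energy = 310 / 0.003978 = 77929 kJ/m²/yr

77929 kJ/m²/yr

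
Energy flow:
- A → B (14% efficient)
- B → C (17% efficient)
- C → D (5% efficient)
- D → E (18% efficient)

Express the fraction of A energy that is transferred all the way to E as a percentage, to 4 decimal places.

Product of link efficiencies: 0.14 × 0.17 × 0.05 × 0.18 = 0.0002142
As a percentage: 0.0002142 × 100 = 0.0214%

0.0214%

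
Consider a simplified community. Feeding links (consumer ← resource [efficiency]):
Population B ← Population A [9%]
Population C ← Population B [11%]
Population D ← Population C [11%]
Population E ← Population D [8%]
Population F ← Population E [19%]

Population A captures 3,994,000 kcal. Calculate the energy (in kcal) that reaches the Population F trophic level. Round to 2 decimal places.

66.11 kcal

Population B: 3994000 × 0.09 = 359460 kcal
Population C: 359460 × 0.11 = 39540.6 kcal
Population D: 39540.6 × 0.11 = 4349.466 kcal
Population E: 4349.466 × 0.08 = 347.95728 kcal
Population F: 347.95728 × 0.19 = 66.1118832 kcal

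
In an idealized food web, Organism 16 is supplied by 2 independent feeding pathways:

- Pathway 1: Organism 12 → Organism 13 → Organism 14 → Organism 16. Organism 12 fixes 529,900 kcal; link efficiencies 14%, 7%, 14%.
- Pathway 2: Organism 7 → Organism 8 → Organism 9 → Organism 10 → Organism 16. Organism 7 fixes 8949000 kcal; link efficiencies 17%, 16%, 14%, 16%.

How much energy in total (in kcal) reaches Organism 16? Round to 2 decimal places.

Pathway 1: 529900 × 0.14 × 0.07 × 0.14 = 727.0228 kcal
Pathway 2: 8949000 × 0.17 × 0.16 × 0.14 × 0.16 = 5452.44672 kcal
Total at Organism 16: 727.0228 + 5452.44672 = 6179.46952 kcal

6179.47 kcal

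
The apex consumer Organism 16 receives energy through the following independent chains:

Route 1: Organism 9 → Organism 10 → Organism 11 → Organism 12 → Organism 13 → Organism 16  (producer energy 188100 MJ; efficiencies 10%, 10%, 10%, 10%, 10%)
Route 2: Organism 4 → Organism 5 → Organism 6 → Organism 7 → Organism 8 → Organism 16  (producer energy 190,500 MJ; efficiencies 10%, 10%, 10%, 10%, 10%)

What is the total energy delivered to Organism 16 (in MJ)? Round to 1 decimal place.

3.8 MJ

Route 1: 188100 × 0.1 × 0.1 × 0.1 × 0.1 × 0.1 = 1.881 MJ
Route 2: 190500 × 0.1 × 0.1 × 0.1 × 0.1 × 0.1 = 1.905 MJ
Total at Organism 16: 1.881 + 1.905 = 3.786 MJ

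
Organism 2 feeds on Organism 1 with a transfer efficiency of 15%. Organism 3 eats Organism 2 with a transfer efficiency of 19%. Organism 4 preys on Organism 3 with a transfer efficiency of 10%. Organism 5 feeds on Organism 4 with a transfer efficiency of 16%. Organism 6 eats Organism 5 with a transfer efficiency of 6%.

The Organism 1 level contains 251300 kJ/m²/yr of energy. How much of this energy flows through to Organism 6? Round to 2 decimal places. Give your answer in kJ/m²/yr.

Organism 2: 251300 × 0.15 = 37695 kJ/m²/yr
Organism 3: 37695 × 0.19 = 7162.05 kJ/m²/yr
Organism 4: 7162.05 × 0.1 = 716.205 kJ/m²/yr
Organism 5: 716.205 × 0.16 = 114.5928 kJ/m²/yr
Organism 6: 114.5928 × 0.06 = 6.875568 kJ/m²/yr

6.88 kJ/m²/yr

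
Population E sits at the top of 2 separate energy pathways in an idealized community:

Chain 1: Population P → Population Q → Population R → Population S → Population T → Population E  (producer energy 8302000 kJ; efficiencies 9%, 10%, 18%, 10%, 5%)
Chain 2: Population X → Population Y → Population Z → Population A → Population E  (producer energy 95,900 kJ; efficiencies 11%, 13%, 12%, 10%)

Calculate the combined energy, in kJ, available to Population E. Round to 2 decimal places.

83.70 kJ

Chain 1: 8302000 × 0.09 × 0.1 × 0.18 × 0.1 × 0.05 = 67.2462 kJ
Chain 2: 95900 × 0.11 × 0.13 × 0.12 × 0.1 = 16.45644 kJ
Total at Population E: 67.2462 + 16.45644 = 83.70264 kJ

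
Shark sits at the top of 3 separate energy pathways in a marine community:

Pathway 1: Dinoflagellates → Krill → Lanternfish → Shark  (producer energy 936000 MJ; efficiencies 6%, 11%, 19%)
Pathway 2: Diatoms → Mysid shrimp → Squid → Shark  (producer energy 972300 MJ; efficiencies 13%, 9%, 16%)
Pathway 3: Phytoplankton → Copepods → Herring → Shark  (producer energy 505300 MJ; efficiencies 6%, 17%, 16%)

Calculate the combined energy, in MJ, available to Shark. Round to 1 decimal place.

Pathway 1: 936000 × 0.06 × 0.11 × 0.19 = 1173.744 MJ
Pathway 2: 972300 × 0.13 × 0.09 × 0.16 = 1820.1456 MJ
Pathway 3: 505300 × 0.06 × 0.17 × 0.16 = 824.6496 MJ
Total at Shark: 1173.744 + 1820.1456 + 824.6496 = 3818.5392 MJ

3818.5 MJ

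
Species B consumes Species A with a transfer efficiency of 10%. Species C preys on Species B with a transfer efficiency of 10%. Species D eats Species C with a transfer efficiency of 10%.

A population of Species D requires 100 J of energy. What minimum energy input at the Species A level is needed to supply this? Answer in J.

Cumulative transfer efficiency: 0.1 × 0.1 × 0.1 = 0.001
Species A energy = 100 / 0.001 = 100000 J

100000 J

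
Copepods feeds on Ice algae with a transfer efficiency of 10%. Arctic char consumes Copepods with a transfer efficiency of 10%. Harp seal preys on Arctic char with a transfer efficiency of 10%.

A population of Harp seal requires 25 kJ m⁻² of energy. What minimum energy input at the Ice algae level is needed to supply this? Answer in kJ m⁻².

25000 kJ m⁻²

Cumulative transfer efficiency: 0.1 × 0.1 × 0.1 = 0.001
Ice algae energy = 25 / 0.001 = 25000 kJ m⁻²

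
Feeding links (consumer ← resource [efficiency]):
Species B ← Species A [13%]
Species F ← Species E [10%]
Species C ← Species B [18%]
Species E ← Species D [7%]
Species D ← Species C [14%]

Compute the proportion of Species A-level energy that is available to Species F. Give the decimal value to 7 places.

0.0000229

Product of link efficiencies: 0.13 × 0.18 × 0.14 × 0.07 × 0.1 = 0.000022932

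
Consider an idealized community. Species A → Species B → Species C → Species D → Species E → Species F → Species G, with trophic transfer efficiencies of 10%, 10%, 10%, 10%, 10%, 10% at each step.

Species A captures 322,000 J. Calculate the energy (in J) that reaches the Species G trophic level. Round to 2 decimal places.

Species B: 322000 × 0.1 = 32200 J
Species C: 32200 × 0.1 = 3220 J
Species D: 3220 × 0.1 = 322 J
Species E: 322 × 0.1 = 32.2 J
Species F: 32.2 × 0.1 = 3.22 J
Species G: 3.22 × 0.1 = 0.322 J

0.32 J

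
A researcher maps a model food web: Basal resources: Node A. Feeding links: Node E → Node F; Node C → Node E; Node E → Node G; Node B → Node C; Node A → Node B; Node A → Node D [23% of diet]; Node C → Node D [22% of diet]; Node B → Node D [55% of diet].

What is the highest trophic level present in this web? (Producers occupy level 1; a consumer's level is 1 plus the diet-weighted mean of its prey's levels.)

5

Node B: 1 + 1 = 2
Node C: 1 + 2 = 3
Node D: 1 + (0.23×1 + 0.55×2 + 0.22×3) = 2.99
Node E: 1 + 3 = 4
Node F: 1 + 4 = 5
Node G: 1 + 4 = 5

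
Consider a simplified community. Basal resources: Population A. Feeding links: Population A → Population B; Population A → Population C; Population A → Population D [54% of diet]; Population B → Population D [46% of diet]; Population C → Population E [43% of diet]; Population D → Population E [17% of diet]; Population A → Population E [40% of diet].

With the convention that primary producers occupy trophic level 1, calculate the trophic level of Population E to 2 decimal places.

2.68

Population B: 1 + 1 = 2
Population C: 1 + 1 = 2
Population D: 1 + (0.54×1 + 0.46×2) = 2.46
Population E: 1 + (0.43×2 + 0.17×2.46 + 0.4×1) = 2.6782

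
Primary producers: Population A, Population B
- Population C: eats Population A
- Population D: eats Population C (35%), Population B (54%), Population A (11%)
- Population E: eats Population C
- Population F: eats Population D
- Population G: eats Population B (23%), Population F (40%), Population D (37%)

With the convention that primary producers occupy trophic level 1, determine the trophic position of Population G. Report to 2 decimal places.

Population C: 1 + 1 = 2
Population D: 1 + (0.35×2 + 0.54×1 + 0.11×1) = 2.35
Population E: 1 + 2 = 3
Population F: 1 + 2.35 = 3.35
Population G: 1 + (0.23×1 + 0.4×3.35 + 0.37×2.35) = 3.4395

3.44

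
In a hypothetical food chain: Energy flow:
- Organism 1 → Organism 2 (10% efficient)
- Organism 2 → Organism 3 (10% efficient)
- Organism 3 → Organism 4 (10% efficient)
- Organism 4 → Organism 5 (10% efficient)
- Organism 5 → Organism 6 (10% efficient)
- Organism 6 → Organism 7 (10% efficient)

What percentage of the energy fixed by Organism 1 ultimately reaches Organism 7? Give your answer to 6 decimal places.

0.000100%

Product of link efficiencies: 0.1 × 0.1 × 0.1 × 0.1 × 0.1 × 0.1 = 0.000001
As a percentage: 0.000001 × 100 = 0.000100%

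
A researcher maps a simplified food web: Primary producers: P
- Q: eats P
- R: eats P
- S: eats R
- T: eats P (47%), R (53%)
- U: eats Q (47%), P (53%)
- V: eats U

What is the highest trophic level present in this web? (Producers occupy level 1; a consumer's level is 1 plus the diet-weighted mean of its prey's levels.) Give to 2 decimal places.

Q: 1 + 1 = 2
R: 1 + 1 = 2
S: 1 + 2 = 3
T: 1 + (0.47×1 + 0.53×2) = 2.53
U: 1 + (0.47×2 + 0.53×1) = 2.47
V: 1 + 2.47 = 3.47

3.47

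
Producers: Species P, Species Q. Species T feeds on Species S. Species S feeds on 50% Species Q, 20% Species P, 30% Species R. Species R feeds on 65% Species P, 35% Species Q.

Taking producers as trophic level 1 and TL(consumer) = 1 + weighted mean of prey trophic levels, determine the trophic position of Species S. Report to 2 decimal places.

Species R: 1 + (0.65×1 + 0.35×1) = 2
Species S: 1 + (0.5×1 + 0.2×1 + 0.3×2) = 2.3
Species T: 1 + 2.3 = 3.3

2.30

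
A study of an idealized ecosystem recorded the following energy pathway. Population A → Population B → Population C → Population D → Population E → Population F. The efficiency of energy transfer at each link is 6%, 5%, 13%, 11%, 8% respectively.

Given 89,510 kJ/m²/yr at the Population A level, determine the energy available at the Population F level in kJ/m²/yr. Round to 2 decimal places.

0.31 kJ/m²/yr

Population B: 89510 × 0.06 = 5370.6 kJ/m²/yr
Population C: 5370.6 × 0.05 = 268.53 kJ/m²/yr
Population D: 268.53 × 0.13 = 34.9089 kJ/m²/yr
Population E: 34.9089 × 0.11 = 3.839979 kJ/m²/yr
Population F: 3.839979 × 0.08 = 0.30719832 kJ/m²/yr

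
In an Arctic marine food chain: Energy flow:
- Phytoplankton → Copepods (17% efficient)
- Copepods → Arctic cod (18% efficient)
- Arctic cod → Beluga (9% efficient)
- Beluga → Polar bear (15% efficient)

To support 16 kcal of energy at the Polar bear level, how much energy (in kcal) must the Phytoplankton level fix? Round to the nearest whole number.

38732 kcal

Cumulative transfer efficiency: 0.17 × 0.18 × 0.09 × 0.15 = 0.0004131
Phytoplankton energy = 16 / 0.0004131 = 38732 kcal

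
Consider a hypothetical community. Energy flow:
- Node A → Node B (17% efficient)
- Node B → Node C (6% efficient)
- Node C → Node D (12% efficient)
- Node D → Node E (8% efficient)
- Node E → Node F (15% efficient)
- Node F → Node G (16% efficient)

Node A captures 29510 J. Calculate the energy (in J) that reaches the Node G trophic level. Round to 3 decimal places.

Node B: 29510 × 0.17 = 5016.7 J
Node C: 5016.7 × 0.06 = 301.002 J
Node D: 301.002 × 0.12 = 36.12024 J
Node E: 36.12024 × 0.08 = 2.8896192 J
Node F: 2.8896192 × 0.15 = 0.43344288 J
Node G: 0.43344288 × 0.16 = 0.0693508608 J

0.069 J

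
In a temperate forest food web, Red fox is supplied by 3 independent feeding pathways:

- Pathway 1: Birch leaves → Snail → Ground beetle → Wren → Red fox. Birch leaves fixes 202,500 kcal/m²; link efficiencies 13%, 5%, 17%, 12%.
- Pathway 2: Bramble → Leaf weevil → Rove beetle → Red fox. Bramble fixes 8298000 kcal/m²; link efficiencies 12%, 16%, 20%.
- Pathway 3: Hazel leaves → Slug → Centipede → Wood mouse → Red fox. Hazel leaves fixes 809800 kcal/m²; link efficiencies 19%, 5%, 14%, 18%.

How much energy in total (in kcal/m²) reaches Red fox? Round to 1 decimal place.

32085.0 kcal/m²

Pathway 1: 202500 × 0.13 × 0.05 × 0.17 × 0.12 = 26.8515 kcal/m²
Pathway 2: 8298000 × 0.12 × 0.16 × 0.2 = 31864.32 kcal/m²
Pathway 3: 809800 × 0.19 × 0.05 × 0.14 × 0.18 = 193.86612 kcal/m²
Total at Red fox: 26.8515 + 31864.32 + 193.86612 = 32085.03762 kcal/m²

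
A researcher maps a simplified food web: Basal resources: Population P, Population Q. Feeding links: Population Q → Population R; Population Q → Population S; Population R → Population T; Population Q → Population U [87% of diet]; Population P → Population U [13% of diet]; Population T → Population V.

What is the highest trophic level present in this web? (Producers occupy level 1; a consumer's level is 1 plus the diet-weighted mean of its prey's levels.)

4

Population R: 1 + 1 = 2
Population S: 1 + 1 = 2
Population T: 1 + 2 = 3
Population U: 1 + (0.87×1 + 0.13×1) = 2
Population V: 1 + 3 = 4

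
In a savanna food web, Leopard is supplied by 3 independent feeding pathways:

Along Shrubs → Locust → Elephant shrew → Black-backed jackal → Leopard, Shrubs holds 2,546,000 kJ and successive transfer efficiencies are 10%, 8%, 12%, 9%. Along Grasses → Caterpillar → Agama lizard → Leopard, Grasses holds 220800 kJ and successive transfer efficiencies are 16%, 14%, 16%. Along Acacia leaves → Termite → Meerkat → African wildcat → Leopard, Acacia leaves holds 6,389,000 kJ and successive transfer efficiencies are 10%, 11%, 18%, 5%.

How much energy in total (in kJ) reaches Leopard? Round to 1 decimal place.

Via Shrubs: 2546000 × 0.1 × 0.08 × 0.12 × 0.09 = 219.9744 kJ
Via Grasses: 220800 × 0.16 × 0.14 × 0.16 = 791.3472 kJ
Via Acacia leaves: 6389000 × 0.1 × 0.11 × 0.18 × 0.05 = 632.511 kJ
Total at Leopard: 219.9744 + 791.3472 + 632.511 = 1643.8326 kJ

1643.8 kJ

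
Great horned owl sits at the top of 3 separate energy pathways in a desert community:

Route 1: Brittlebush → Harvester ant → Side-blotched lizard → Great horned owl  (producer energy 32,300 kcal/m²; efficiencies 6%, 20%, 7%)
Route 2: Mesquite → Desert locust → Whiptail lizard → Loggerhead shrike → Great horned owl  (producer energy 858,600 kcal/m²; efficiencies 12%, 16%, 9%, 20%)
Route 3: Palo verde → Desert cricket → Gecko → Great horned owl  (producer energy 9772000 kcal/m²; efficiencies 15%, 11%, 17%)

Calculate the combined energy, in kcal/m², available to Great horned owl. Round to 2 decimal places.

27734.32 kcal/m²

Route 1: 32300 × 0.06 × 0.2 × 0.07 = 27.132 kcal/m²
Route 2: 858600 × 0.12 × 0.16 × 0.09 × 0.2 = 296.73216 kcal/m²
Route 3: 9772000 × 0.15 × 0.11 × 0.17 = 27410.46 kcal/m²
Total at Great horned owl: 27.132 + 296.73216 + 27410.46 = 27734.32416 kcal/m²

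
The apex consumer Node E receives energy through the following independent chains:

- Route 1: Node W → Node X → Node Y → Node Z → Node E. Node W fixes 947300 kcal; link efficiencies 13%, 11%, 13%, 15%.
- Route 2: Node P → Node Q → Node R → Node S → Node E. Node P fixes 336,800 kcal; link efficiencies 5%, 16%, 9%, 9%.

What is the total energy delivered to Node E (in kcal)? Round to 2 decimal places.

285.98 kcal

Route 1: 947300 × 0.13 × 0.11 × 0.13 × 0.15 = 264.154605 kcal
Route 2: 336800 × 0.05 × 0.16 × 0.09 × 0.09 = 21.82464 kcal
Total at Node E: 264.154605 + 21.82464 = 285.979245 kcal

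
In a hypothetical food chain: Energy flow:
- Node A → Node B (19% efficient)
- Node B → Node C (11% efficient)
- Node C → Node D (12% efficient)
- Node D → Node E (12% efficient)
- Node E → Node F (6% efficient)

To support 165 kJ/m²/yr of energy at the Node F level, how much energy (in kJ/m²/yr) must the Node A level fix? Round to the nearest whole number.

9137427 kJ/m²/yr

Cumulative transfer efficiency: 0.19 × 0.11 × 0.12 × 0.12 × 0.06 = 0.0000180576
Node A energy = 165 / 0.0000180576 = 9137427 kJ/m²/yr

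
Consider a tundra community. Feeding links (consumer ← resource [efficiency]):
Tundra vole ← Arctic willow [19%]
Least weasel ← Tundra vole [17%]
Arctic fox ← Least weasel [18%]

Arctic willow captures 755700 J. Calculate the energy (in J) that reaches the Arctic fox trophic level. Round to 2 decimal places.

4393.64 J

Tundra vole: 755700 × 0.19 = 143583 J
Least weasel: 143583 × 0.17 = 24409.11 J
Arctic fox: 24409.11 × 0.18 = 4393.6398 J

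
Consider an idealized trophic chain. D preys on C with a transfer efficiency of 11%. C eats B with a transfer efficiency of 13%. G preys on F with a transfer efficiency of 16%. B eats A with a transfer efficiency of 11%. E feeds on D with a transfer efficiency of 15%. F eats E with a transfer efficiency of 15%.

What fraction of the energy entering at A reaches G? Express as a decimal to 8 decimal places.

Product of link efficiencies: 0.11 × 0.13 × 0.11 × 0.15 × 0.15 × 0.16 = 0.0000056628

0.00000566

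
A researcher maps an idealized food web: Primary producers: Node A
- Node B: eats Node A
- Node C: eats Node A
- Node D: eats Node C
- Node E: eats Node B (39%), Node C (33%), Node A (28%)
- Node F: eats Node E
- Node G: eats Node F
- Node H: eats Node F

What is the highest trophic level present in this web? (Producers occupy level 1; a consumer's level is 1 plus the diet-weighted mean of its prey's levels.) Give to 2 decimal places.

4.72

Node B: 1 + 1 = 2
Node C: 1 + 1 = 2
Node D: 1 + 2 = 3
Node E: 1 + (0.39×2 + 0.33×2 + 0.28×1) = 2.72
Node F: 1 + 2.72 = 3.72
Node G: 1 + 3.72 = 4.72
Node H: 1 + 3.72 = 4.72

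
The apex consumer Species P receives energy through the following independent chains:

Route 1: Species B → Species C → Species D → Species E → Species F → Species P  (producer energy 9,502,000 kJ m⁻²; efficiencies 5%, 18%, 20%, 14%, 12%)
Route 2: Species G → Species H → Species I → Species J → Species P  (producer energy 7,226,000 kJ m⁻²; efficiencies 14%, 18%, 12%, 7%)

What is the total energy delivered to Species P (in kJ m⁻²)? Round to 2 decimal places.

Route 1: 9502000 × 0.05 × 0.18 × 0.2 × 0.14 × 0.12 = 287.34048 kJ m⁻²
Route 2: 7226000 × 0.14 × 0.18 × 0.12 × 0.07 = 1529.59968 kJ m⁻²
Total at Species P: 287.34048 + 1529.59968 = 1816.94016 kJ m⁻²

1816.94 kJ m⁻²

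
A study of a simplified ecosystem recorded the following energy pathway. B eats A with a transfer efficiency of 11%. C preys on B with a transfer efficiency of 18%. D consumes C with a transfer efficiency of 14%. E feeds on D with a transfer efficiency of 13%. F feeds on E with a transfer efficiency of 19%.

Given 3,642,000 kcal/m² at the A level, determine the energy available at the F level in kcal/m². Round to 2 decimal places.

B: 3642000 × 0.11 = 400620 kcal/m²
C: 400620 × 0.18 = 72111.6 kcal/m²
D: 72111.6 × 0.14 = 10095.624 kcal/m²
E: 10095.624 × 0.13 = 1312.43112 kcal/m²
F: 1312.43112 × 0.19 = 249.3619128 kcal/m²

249.36 kcal/m²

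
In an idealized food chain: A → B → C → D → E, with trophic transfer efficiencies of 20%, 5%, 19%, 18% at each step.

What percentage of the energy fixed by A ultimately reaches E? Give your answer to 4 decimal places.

Product of link efficiencies: 0.2 × 0.05 × 0.19 × 0.18 = 0.000342
As a percentage: 0.000342 × 100 = 0.0342%

0.0342%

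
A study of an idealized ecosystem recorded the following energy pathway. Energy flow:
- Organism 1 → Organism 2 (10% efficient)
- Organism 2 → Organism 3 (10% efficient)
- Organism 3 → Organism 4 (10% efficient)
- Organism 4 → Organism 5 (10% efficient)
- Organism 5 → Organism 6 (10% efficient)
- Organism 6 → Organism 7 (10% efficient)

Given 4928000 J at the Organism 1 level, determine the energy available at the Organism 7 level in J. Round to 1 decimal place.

Organism 2: 4928000 × 0.1 = 492800 J
Organism 3: 492800 × 0.1 = 49280 J
Organism 4: 49280 × 0.1 = 4928 J
Organism 5: 4928 × 0.1 = 492.8 J
Organism 6: 492.8 × 0.1 = 49.28 J
Organism 7: 49.28 × 0.1 = 4.928 J

4.9 J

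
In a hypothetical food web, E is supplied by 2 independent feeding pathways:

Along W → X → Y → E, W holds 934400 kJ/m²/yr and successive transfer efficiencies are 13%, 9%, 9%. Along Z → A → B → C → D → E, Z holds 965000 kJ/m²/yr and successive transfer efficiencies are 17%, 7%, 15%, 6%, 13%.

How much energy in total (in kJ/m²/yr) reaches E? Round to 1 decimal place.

997.4 kJ/m²/yr

Via W: 934400 × 0.13 × 0.09 × 0.09 = 983.9232 kJ/m²/yr
Via Z: 965000 × 0.17 × 0.07 × 0.15 × 0.06 × 0.13 = 13.435695 kJ/m²/yr
Total at E: 983.9232 + 13.435695 = 997.358895 kJ/m²/yr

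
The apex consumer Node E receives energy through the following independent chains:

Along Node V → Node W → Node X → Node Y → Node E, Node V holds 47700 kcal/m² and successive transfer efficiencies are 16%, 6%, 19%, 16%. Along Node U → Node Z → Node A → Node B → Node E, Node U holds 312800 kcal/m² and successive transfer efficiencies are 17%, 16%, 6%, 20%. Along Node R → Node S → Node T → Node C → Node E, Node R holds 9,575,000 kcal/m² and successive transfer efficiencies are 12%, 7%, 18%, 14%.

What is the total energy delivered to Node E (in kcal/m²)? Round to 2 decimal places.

Via Node V: 47700 × 0.16 × 0.06 × 0.19 × 0.16 = 13.920768 kcal/m²
Via Node U: 312800 × 0.17 × 0.16 × 0.06 × 0.2 = 102.09792 kcal/m²
Via Node R: 9575000 × 0.12 × 0.07 × 0.18 × 0.14 = 2026.836 kcal/m²
Total at Node E: 13.920768 + 102.09792 + 2026.836 = 2142.854688 kcal/m²

2142.85 kcal/m²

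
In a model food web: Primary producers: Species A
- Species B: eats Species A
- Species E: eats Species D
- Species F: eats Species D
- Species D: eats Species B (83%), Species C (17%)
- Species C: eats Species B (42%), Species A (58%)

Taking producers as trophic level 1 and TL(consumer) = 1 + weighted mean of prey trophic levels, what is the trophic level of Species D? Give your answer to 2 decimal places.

3.07

Species B: 1 + 1 = 2
Species C: 1 + (0.42×2 + 0.58×1) = 2.42
Species D: 1 + (0.83×2 + 0.17×2.42) = 3.0714
Species E: 1 + 3.0714 = 4.0714
Species F: 1 + 3.0714 = 4.0714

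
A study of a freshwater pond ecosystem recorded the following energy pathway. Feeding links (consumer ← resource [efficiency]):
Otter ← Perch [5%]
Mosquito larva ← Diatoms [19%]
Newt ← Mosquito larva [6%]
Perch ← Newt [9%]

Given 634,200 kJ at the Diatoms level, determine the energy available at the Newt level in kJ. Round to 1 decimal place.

7229.9 kJ

Mosquito larva: 634200 × 0.19 = 120498 kJ
Newt: 120498 × 0.06 = 7229.88 kJ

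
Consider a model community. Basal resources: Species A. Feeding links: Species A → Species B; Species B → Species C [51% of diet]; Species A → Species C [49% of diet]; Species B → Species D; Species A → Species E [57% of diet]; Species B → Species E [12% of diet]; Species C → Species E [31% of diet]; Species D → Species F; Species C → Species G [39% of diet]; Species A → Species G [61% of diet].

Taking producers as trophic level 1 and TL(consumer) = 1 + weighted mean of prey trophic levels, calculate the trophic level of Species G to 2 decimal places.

Species B: 1 + 1 = 2
Species C: 1 + (0.51×2 + 0.49×1) = 2.51
Species D: 1 + 2 = 3
Species E: 1 + (0.57×1 + 0.12×2 + 0.31×2.51) = 2.5881
Species F: 1 + 3 = 4
Species G: 1 + (0.39×2.51 + 0.61×1) = 2.5889

2.59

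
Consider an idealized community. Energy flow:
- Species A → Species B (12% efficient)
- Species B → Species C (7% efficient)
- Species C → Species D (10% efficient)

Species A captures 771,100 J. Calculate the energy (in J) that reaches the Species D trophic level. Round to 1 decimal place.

647.7 J

Species B: 771100 × 0.12 = 92532 J
Species C: 92532 × 0.07 = 6477.24 J
Species D: 6477.24 × 0.1 = 647.724 J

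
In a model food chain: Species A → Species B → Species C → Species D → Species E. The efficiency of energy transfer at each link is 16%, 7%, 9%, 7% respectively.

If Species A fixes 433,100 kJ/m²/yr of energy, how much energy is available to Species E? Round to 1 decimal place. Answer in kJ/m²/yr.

30.6 kJ/m²/yr

Species B: 433100 × 0.16 = 69296 kJ/m²/yr
Species C: 69296 × 0.07 = 4850.72 kJ/m²/yr
Species D: 4850.72 × 0.09 = 436.5648 kJ/m²/yr
Species E: 436.5648 × 0.07 = 30.559536 kJ/m²/yr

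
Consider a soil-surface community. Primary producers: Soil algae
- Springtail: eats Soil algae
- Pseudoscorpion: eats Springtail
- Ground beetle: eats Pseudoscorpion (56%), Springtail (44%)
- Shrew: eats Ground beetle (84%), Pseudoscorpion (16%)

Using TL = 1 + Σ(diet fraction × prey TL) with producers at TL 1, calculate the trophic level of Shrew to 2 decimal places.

Springtail: 1 + 1 = 2
Pseudoscorpion: 1 + 2 = 3
Ground beetle: 1 + (0.56×3 + 0.44×2) = 3.56
Shrew: 1 + (0.84×3.56 + 0.16×3) = 4.4704

4.47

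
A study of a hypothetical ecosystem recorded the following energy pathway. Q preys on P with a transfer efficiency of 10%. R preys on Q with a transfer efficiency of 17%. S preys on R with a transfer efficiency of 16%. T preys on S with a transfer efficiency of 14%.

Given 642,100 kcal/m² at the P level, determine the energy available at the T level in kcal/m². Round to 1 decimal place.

Q: 642100 × 0.1 = 64210 kcal/m²
R: 64210 × 0.17 = 10915.7 kcal/m²
S: 10915.7 × 0.16 = 1746.512 kcal/m²
T: 1746.512 × 0.14 = 244.51168 kcal/m²

244.5 kcal/m²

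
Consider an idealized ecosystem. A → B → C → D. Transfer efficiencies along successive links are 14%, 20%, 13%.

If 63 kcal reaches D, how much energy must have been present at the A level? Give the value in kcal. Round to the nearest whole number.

Cumulative transfer efficiency: 0.14 × 0.2 × 0.13 = 0.00364
A energy = 63 / 0.00364 = 17308 kcal

17308 kcal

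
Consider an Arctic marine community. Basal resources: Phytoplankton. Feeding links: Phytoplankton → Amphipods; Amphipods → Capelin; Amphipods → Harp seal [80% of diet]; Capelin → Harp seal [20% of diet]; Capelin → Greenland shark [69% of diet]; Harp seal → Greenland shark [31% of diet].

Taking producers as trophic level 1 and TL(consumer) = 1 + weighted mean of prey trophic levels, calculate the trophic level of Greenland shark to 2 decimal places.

Amphipods: 1 + 1 = 2
Capelin: 1 + 2 = 3
Harp seal: 1 + (0.8×2 + 0.2×3) = 3.2
Greenland shark: 1 + (0.69×3 + 0.31×3.2) = 4.062

4.06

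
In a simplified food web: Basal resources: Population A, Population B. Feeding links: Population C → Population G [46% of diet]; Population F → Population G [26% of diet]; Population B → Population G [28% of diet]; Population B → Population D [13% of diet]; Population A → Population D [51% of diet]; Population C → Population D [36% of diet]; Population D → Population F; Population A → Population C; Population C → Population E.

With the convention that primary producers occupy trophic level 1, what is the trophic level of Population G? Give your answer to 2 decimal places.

Population C: 1 + 1 = 2
Population D: 1 + (0.36×2 + 0.13×1 + 0.51×1) = 2.36
Population E: 1 + 2 = 3
Population F: 1 + 2.36 = 3.36
Population G: 1 + (0.28×1 + 0.26×3.36 + 0.46×2) = 3.0736

3.07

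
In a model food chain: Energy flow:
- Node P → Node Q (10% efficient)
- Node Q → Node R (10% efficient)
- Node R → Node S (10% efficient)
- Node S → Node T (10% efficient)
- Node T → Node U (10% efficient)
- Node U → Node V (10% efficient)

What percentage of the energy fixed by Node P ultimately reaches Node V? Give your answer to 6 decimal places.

Product of link efficiencies: 0.1 × 0.1 × 0.1 × 0.1 × 0.1 × 0.1 = 0.000001
As a percentage: 0.000001 × 100 = 0.000100%

0.000100%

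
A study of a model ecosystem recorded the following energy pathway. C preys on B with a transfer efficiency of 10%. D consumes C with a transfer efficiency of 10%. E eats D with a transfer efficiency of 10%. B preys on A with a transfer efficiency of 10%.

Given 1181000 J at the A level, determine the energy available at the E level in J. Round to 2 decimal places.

118.10 J

B: 1181000 × 0.1 = 118100 J
C: 118100 × 0.1 = 11810 J
D: 11810 × 0.1 = 1181 J
E: 1181 × 0.1 = 118.1 J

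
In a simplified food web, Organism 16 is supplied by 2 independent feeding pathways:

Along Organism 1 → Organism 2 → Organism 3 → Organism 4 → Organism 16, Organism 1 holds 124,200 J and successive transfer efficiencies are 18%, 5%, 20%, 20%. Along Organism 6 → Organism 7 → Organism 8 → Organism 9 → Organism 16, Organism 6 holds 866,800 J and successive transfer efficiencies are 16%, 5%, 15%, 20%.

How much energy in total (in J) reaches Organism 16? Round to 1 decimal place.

Via Organism 1: 124200 × 0.18 × 0.05 × 0.2 × 0.2 = 44.712 J
Via Organism 6: 866800 × 0.16 × 0.05 × 0.15 × 0.2 = 208.032 J
Total at Organism 16: 44.712 + 208.032 = 252.744 J

252.7 J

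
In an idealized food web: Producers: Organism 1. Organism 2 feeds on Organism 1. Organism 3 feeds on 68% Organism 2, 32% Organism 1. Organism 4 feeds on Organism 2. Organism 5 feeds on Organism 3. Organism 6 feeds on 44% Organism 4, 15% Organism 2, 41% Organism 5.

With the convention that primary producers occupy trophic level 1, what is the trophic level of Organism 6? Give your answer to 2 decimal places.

4.13

Organism 2: 1 + 1 = 2
Organism 3: 1 + (0.68×2 + 0.32×1) = 2.68
Organism 4: 1 + 2 = 3
Organism 5: 1 + 2.68 = 3.68
Organism 6: 1 + (0.44×3 + 0.15×2 + 0.41×3.68) = 4.1288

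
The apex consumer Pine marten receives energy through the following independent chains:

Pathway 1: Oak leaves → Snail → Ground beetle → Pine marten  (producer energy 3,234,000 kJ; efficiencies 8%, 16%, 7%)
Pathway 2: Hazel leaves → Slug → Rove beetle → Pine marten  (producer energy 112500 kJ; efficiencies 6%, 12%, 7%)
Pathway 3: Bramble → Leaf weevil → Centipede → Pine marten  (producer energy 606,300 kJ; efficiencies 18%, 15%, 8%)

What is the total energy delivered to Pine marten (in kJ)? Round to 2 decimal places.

Pathway 1: 3234000 × 0.08 × 0.16 × 0.07 = 2897.664 kJ
Pathway 2: 112500 × 0.06 × 0.12 × 0.07 = 56.7 kJ
Pathway 3: 606300 × 0.18 × 0.15 × 0.08 = 1309.608 kJ
Total at Pine marten: 2897.664 + 56.7 + 1309.608 = 4263.972 kJ

4263.97 kJ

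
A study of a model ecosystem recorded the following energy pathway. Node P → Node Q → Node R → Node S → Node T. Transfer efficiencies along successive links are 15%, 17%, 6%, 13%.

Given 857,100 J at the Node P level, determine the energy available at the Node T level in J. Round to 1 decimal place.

170.5 J

Node Q: 857100 × 0.15 = 128565 J
Node R: 128565 × 0.17 = 21856.05 J
Node S: 21856.05 × 0.06 = 1311.363 J
Node T: 1311.363 × 0.13 = 170.47719 J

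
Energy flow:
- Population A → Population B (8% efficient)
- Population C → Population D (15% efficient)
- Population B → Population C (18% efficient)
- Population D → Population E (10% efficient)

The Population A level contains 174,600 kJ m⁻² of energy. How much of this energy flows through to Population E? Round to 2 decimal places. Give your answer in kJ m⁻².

37.71 kJ m⁻²

Population B: 174600 × 0.08 = 13968 kJ m⁻²
Population C: 13968 × 0.18 = 2514.24 kJ m⁻²
Population D: 2514.24 × 0.15 = 377.136 kJ m⁻²
Population E: 377.136 × 0.1 = 37.7136 kJ m⁻²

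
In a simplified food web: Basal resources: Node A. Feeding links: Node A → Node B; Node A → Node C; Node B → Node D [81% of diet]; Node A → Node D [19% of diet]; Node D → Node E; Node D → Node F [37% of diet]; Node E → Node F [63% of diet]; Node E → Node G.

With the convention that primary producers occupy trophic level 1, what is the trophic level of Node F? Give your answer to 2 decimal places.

Node B: 1 + 1 = 2
Node C: 1 + 1 = 2
Node D: 1 + (0.81×2 + 0.19×1) = 2.81
Node E: 1 + 2.81 = 3.81
Node F: 1 + (0.37×2.81 + 0.63×3.81) = 4.44
Node G: 1 + 3.81 = 4.81

4.44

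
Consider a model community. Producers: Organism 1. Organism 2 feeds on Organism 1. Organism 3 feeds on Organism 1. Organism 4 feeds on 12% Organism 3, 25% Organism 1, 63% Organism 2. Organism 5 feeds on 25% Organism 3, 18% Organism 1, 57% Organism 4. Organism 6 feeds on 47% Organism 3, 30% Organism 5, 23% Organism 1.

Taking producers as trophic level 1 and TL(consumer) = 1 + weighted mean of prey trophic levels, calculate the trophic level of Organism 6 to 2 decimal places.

Organism 2: 1 + 1 = 2
Organism 3: 1 + 1 = 2
Organism 4: 1 + (0.12×2 + 0.25×1 + 0.63×2) = 2.75
Organism 5: 1 + (0.25×2 + 0.18×1 + 0.57×2.75) = 3.2475
Organism 6: 1 + (0.47×2 + 0.3×3.2475 + 0.23×1) = 3.14425

3.14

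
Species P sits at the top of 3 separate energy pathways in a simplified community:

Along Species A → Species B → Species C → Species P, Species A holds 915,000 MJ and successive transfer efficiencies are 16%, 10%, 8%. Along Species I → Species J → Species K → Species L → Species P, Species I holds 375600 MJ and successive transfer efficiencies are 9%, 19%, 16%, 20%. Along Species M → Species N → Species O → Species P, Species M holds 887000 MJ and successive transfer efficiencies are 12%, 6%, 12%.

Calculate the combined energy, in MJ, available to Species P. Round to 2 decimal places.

Via Species A: 915000 × 0.16 × 0.1 × 0.08 = 1171.2 MJ
Via Species I: 375600 × 0.09 × 0.19 × 0.16 × 0.2 = 205.52832 MJ
Via Species M: 887000 × 0.12 × 0.06 × 0.12 = 766.368 MJ
Total at Species P: 1171.2 + 205.52832 + 766.368 = 2143.09632 MJ

2143.10 MJ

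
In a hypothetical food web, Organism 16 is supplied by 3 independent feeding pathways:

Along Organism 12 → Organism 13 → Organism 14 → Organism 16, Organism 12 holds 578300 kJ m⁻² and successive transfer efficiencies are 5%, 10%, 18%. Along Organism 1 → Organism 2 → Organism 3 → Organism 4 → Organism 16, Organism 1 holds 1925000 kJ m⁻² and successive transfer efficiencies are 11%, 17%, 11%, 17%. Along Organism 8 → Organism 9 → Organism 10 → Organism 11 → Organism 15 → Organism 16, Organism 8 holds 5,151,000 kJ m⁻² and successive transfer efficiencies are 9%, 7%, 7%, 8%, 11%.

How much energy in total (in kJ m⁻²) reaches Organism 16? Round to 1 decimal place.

Via Organism 12: 578300 × 0.05 × 0.1 × 0.18 = 520.47 kJ m⁻²
Via Organism 1: 1925000 × 0.11 × 0.17 × 0.11 × 0.17 = 673.15325 kJ m⁻²
Via Organism 8: 5151000 × 0.09 × 0.07 × 0.07 × 0.08 × 0.11 = 19.9900008 kJ m⁻²
Total at Organism 16: 520.47 + 673.15325 + 19.9900008 = 1213.6132508 kJ m⁻²

1213.6 kJ m⁻²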